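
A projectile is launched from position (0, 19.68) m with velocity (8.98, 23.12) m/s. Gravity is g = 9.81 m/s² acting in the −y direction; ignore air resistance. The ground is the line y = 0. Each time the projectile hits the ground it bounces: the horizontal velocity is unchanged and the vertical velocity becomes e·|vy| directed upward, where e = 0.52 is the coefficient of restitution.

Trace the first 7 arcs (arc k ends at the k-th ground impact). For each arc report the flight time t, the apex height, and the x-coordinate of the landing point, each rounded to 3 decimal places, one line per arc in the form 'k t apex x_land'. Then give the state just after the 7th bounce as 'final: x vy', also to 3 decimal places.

1 5.450 46.924 48.939
2 3.217 12.688 77.825
3 1.673 3.431 92.846
4 0.870 0.928 100.657
5 0.452 0.251 104.718
6 0.235 0.068 106.830
7 0.122 0.018 107.929
final: 107.929 0.312

Arc 1: start y=19.680, vy=23.120 → t=5.450, apex=46.924, x_land=48.939, impact vy=-30.342
  bounce: vy ← 0.52·30.342 = 15.778
Arc 2: start y=0.000, vy=15.778 → t=3.217, apex=12.688, x_land=77.825, impact vy=-15.778
  bounce: vy ← 0.52·15.778 = 8.205
Arc 3: start y=0.000, vy=8.205 → t=1.673, apex=3.431, x_land=92.846, impact vy=-8.205
  bounce: vy ← 0.52·8.205 = 4.266
Arc 4: start y=0.000, vy=4.266 → t=0.870, apex=0.928, x_land=100.657, impact vy=-4.266
  bounce: vy ← 0.52·4.266 = 2.219
Arc 5: start y=0.000, vy=2.219 → t=0.452, apex=0.251, x_land=104.718, impact vy=-2.219
  bounce: vy ← 0.52·2.219 = 1.154
Arc 6: start y=0.000, vy=1.154 → t=0.235, apex=0.068, x_land=106.830, impact vy=-1.154
  bounce: vy ← 0.52·1.154 = 0.600
Arc 7: start y=0.000, vy=0.600 → t=0.122, apex=0.018, x_land=107.929, impact vy=-0.600
  bounce: vy ← 0.52·0.600 = 0.312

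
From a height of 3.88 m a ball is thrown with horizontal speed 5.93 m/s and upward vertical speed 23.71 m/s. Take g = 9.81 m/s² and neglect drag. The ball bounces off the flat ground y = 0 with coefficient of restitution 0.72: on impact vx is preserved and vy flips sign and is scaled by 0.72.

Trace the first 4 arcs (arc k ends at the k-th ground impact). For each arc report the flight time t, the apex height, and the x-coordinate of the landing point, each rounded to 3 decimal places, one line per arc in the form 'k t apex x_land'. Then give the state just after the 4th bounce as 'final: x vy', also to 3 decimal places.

1 4.992 32.533 29.604
2 3.709 16.865 51.596
3 2.670 8.743 67.430
4 1.923 4.532 78.830
final: 78.830 6.790

Arc 1: start y=3.880, vy=23.710 → t=4.992, apex=32.533, x_land=29.604, impact vy=-25.264
  bounce: vy ← 0.72·25.264 = 18.190
Arc 2: start y=0.000, vy=18.190 → t=3.709, apex=16.865, x_land=51.596, impact vy=-18.190
  bounce: vy ← 0.72·18.190 = 13.097
Arc 3: start y=0.000, vy=13.097 → t=2.670, apex=8.743, x_land=67.430, impact vy=-13.097
  bounce: vy ← 0.72·13.097 = 9.430
Arc 4: start y=0.000, vy=9.430 → t=1.923, apex=4.532, x_land=78.830, impact vy=-9.430
  bounce: vy ← 0.72·9.430 = 6.790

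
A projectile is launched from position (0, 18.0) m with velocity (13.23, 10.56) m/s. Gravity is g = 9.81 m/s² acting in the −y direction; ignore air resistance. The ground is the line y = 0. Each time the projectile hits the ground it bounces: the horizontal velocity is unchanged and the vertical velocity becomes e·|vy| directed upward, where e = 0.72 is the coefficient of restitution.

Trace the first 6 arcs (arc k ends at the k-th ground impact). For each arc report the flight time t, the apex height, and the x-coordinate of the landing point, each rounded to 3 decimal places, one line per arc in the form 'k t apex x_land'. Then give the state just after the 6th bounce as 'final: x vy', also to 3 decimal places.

1 3.274 23.684 43.313
2 3.164 12.278 85.176
3 2.278 6.365 115.317
4 1.640 3.299 137.018
5 1.181 1.710 152.643
6 0.850 0.887 163.894
final: 163.894 3.003

Arc 1: start y=18.000, vy=10.560 → t=3.274, apex=23.684, x_land=43.313, impact vy=-21.556
  bounce: vy ← 0.72·21.556 = 15.521
Arc 2: start y=0.000, vy=15.521 → t=3.164, apex=12.278, x_land=85.176, impact vy=-15.521
  bounce: vy ← 0.72·15.521 = 11.175
Arc 3: start y=0.000, vy=11.175 → t=2.278, apex=6.365, x_land=115.317, impact vy=-11.175
  bounce: vy ← 0.72·11.175 = 8.046
Arc 4: start y=0.000, vy=8.046 → t=1.640, apex=3.299, x_land=137.018, impact vy=-8.046
  bounce: vy ← 0.72·8.046 = 5.793
Arc 5: start y=0.000, vy=5.793 → t=1.181, apex=1.710, x_land=152.643, impact vy=-5.793
  bounce: vy ← 0.72·5.793 = 4.171
Arc 6: start y=0.000, vy=4.171 → t=0.850, apex=0.887, x_land=163.894, impact vy=-4.171
  bounce: vy ← 0.72·4.171 = 3.003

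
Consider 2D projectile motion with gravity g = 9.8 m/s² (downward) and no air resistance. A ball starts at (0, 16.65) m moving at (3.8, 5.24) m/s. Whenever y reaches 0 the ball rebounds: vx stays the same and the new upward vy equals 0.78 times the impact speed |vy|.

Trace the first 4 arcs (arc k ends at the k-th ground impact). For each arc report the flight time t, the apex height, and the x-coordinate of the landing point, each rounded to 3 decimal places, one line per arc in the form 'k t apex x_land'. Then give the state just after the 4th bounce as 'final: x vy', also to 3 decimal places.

1 2.454 18.051 9.325
2 2.994 10.982 20.703
3 2.335 6.682 29.578
4 1.822 4.065 36.500
final: 36.500 6.962

Arc 1: start y=16.650, vy=5.240 → t=2.454, apex=18.051, x_land=9.325, impact vy=-18.810
  bounce: vy ← 0.78·18.810 = 14.671
Arc 2: start y=0.000, vy=14.671 → t=2.994, apex=10.982, x_land=20.703, impact vy=-14.671
  bounce: vy ← 0.78·14.671 = 11.444
Arc 3: start y=0.000, vy=11.444 → t=2.335, apex=6.682, x_land=29.578, impact vy=-11.444
  bounce: vy ← 0.78·11.444 = 8.926
Arc 4: start y=0.000, vy=8.926 → t=1.822, apex=4.065, x_land=36.500, impact vy=-8.926
  bounce: vy ← 0.78·8.926 = 6.962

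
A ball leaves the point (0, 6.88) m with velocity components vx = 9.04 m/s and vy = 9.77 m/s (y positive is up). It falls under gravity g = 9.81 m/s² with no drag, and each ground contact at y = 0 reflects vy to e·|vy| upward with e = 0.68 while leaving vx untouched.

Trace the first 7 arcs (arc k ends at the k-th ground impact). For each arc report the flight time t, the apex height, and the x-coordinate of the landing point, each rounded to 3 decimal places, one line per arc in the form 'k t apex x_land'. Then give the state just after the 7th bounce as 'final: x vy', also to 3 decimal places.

1 2.543 11.745 22.992
2 2.104 5.431 42.016
3 1.431 2.511 54.953
4 0.973 1.161 63.750
5 0.662 0.537 69.732
6 0.450 0.248 73.800
7 0.306 0.115 76.566
final: 76.566 1.021

Arc 1: start y=6.880, vy=9.770 → t=2.543, apex=11.745, x_land=22.992, impact vy=-15.180
  bounce: vy ← 0.68·15.180 = 10.323
Arc 2: start y=0.000, vy=10.323 → t=2.104, apex=5.431, x_land=42.016, impact vy=-10.323
  bounce: vy ← 0.68·10.323 = 7.019
Arc 3: start y=0.000, vy=7.019 → t=1.431, apex=2.511, x_land=54.953, impact vy=-7.019
  bounce: vy ← 0.68·7.019 = 4.773
Arc 4: start y=0.000, vy=4.773 → t=0.973, apex=1.161, x_land=63.750, impact vy=-4.773
  bounce: vy ← 0.68·4.773 = 3.246
Arc 5: start y=0.000, vy=3.246 → t=0.662, apex=0.537, x_land=69.732, impact vy=-3.246
  bounce: vy ← 0.68·3.246 = 2.207
Arc 6: start y=0.000, vy=2.207 → t=0.450, apex=0.248, x_land=73.800, impact vy=-2.207
  bounce: vy ← 0.68·2.207 = 1.501
Arc 7: start y=0.000, vy=1.501 → t=0.306, apex=0.115, x_land=76.566, impact vy=-1.501
  bounce: vy ← 0.68·1.501 = 1.021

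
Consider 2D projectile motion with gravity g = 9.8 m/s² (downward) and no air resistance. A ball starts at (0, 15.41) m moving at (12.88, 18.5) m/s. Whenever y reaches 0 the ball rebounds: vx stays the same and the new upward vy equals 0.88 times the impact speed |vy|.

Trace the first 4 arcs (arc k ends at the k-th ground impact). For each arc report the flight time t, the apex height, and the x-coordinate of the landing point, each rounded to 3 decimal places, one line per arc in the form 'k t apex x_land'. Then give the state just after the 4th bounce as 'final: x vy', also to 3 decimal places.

1 4.478 32.872 57.675
2 4.559 25.456 116.389
3 4.012 19.713 168.057
4 3.530 15.266 213.525
final: 213.525 15.222

Arc 1: start y=15.410, vy=18.500 → t=4.478, apex=32.872, x_land=57.675, impact vy=-25.383
  bounce: vy ← 0.88·25.383 = 22.337
Arc 2: start y=0.000, vy=22.337 → t=4.559, apex=25.456, x_land=116.389, impact vy=-22.337
  bounce: vy ← 0.88·22.337 = 19.656
Arc 3: start y=0.000, vy=19.656 → t=4.012, apex=19.713, x_land=168.057, impact vy=-19.656
  bounce: vy ← 0.88·19.656 = 17.298
Arc 4: start y=0.000, vy=17.298 → t=3.530, apex=15.266, x_land=213.525, impact vy=-17.298
  bounce: vy ← 0.88·17.298 = 15.222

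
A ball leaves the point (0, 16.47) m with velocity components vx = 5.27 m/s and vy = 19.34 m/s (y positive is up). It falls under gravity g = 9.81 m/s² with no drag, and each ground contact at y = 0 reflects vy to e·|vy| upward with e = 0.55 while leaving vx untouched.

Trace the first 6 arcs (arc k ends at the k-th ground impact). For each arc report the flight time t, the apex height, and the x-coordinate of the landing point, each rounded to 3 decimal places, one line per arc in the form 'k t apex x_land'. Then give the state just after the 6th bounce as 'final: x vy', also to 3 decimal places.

1 4.663 35.534 24.574
2 2.961 10.749 40.177
3 1.628 3.252 48.759
4 0.896 0.984 53.478
5 0.493 0.298 56.074
6 0.271 0.090 57.502
final: 57.502 0.731

Arc 1: start y=16.470, vy=19.340 → t=4.663, apex=35.534, x_land=24.574, impact vy=-26.404
  bounce: vy ← 0.55·26.404 = 14.522
Arc 2: start y=0.000, vy=14.522 → t=2.961, apex=10.749, x_land=40.177, impact vy=-14.522
  bounce: vy ← 0.55·14.522 = 7.987
Arc 3: start y=0.000, vy=7.987 → t=1.628, apex=3.252, x_land=48.759, impact vy=-7.987
  bounce: vy ← 0.55·7.987 = 4.393
Arc 4: start y=0.000, vy=4.393 → t=0.896, apex=0.984, x_land=53.478, impact vy=-4.393
  bounce: vy ← 0.55·4.393 = 2.416
Arc 5: start y=0.000, vy=2.416 → t=0.493, apex=0.298, x_land=56.074, impact vy=-2.416
  bounce: vy ← 0.55·2.416 = 1.329
Arc 6: start y=0.000, vy=1.329 → t=0.271, apex=0.090, x_land=57.502, impact vy=-1.329
  bounce: vy ← 0.55·1.329 = 0.731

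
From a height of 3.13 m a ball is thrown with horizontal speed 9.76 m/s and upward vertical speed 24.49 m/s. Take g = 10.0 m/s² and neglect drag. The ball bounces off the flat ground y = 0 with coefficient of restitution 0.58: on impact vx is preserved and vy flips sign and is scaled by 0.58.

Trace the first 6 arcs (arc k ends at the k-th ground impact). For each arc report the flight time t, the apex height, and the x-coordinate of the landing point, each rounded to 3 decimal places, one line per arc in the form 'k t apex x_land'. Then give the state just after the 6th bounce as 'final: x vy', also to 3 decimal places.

1 5.023 33.118 49.021
2 2.985 11.141 78.159
3 1.732 3.748 95.058
4 1.004 1.261 104.860
5 0.582 0.424 110.545
6 0.338 0.143 113.843
final: 113.843 0.980

Arc 1: start y=3.130, vy=24.490 → t=5.023, apex=33.118, x_land=49.021, impact vy=-25.736
  bounce: vy ← 0.58·25.736 = 14.927
Arc 2: start y=0.000, vy=14.927 → t=2.985, apex=11.141, x_land=78.159, impact vy=-14.927
  bounce: vy ← 0.58·14.927 = 8.658
Arc 3: start y=0.000, vy=8.658 → t=1.732, apex=3.748, x_land=95.058, impact vy=-8.658
  bounce: vy ← 0.58·8.658 = 5.021
Arc 4: start y=0.000, vy=5.021 → t=1.004, apex=1.261, x_land=104.860, impact vy=-5.021
  bounce: vy ← 0.58·5.021 = 2.912
Arc 5: start y=0.000, vy=2.912 → t=0.582, apex=0.424, x_land=110.545, impact vy=-2.912
  bounce: vy ← 0.58·2.912 = 1.689
Arc 6: start y=0.000, vy=1.689 → t=0.338, apex=0.143, x_land=113.843, impact vy=-1.689
  bounce: vy ← 0.58·1.689 = 0.980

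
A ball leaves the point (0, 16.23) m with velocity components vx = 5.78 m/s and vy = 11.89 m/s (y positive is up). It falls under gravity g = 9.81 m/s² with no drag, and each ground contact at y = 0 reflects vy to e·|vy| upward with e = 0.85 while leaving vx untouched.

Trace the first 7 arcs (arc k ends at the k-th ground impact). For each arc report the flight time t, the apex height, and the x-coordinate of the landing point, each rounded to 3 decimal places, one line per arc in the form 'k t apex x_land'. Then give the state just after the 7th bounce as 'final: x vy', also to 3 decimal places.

Arc 1: start y=16.230, vy=11.890 → t=3.398, apex=23.436, x_land=19.640, impact vy=-21.443
  bounce: vy ← 0.85·21.443 = 18.227
Arc 2: start y=0.000, vy=18.227 → t=3.716, apex=16.932, x_land=41.118, impact vy=-18.227
  bounce: vy ← 0.85·18.227 = 15.493
Arc 3: start y=0.000, vy=15.493 → t=3.159, apex=12.233, x_land=59.374, impact vy=-15.493
  bounce: vy ← 0.85·15.493 = 13.169
Arc 4: start y=0.000, vy=13.169 → t=2.685, apex=8.839, x_land=74.892, impact vy=-13.169
  bounce: vy ← 0.85·13.169 = 11.193
Arc 5: start y=0.000, vy=11.193 → t=2.282, apex=6.386, x_land=88.082, impact vy=-11.193
  bounce: vy ← 0.85·11.193 = 9.514
Arc 6: start y=0.000, vy=9.514 → t=1.940, apex=4.614, x_land=99.294, impact vy=-9.514
  bounce: vy ← 0.85·9.514 = 8.087
Arc 7: start y=0.000, vy=8.087 → t=1.649, apex=3.334, x_land=108.824, impact vy=-8.087
  bounce: vy ← 0.85·8.087 = 6.874

1 3.398 23.436 19.640
2 3.716 16.932 41.118
3 3.159 12.233 59.374
4 2.685 8.839 74.892
5 2.282 6.386 88.082
6 1.940 4.614 99.294
7 1.649 3.334 108.824
final: 108.824 6.874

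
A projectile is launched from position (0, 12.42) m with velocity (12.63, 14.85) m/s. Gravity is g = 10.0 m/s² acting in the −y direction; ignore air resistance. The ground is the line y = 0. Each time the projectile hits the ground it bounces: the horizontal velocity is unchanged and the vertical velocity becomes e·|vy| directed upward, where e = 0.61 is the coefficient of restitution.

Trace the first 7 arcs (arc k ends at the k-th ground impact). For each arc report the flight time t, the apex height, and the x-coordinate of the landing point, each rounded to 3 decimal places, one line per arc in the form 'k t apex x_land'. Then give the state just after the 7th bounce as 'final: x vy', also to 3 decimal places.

Arc 1: start y=12.420, vy=14.850 → t=3.650, apex=23.446, x_land=46.105, impact vy=-21.655
  bounce: vy ← 0.61·21.655 = 13.209
Arc 2: start y=0.000, vy=13.209 → t=2.642, apex=8.724, x_land=79.472, impact vy=-13.209
  bounce: vy ← 0.61·13.209 = 8.058
Arc 3: start y=0.000, vy=8.058 → t=1.612, apex=3.246, x_land=99.826, impact vy=-8.058
  bounce: vy ← 0.61·8.058 = 4.915
Arc 4: start y=0.000, vy=4.915 → t=0.983, apex=1.208, x_land=112.242, impact vy=-4.915
  bounce: vy ← 0.61·4.915 = 2.998
Arc 5: start y=0.000, vy=2.998 → t=0.600, apex=0.449, x_land=119.815, impact vy=-2.998
  bounce: vy ← 0.61·2.998 = 1.829
Arc 6: start y=0.000, vy=1.829 → t=0.366, apex=0.167, x_land=124.435, impact vy=-1.829
  bounce: vy ← 0.61·1.829 = 1.116
Arc 7: start y=0.000, vy=1.116 → t=0.223, apex=0.062, x_land=127.253, impact vy=-1.116
  bounce: vy ← 0.61·1.116 = 0.681

1 3.650 23.446 46.105
2 2.642 8.724 79.472
3 1.612 3.246 99.826
4 0.983 1.208 112.242
5 0.600 0.449 119.815
6 0.366 0.167 124.435
7 0.223 0.062 127.253
final: 127.253 0.681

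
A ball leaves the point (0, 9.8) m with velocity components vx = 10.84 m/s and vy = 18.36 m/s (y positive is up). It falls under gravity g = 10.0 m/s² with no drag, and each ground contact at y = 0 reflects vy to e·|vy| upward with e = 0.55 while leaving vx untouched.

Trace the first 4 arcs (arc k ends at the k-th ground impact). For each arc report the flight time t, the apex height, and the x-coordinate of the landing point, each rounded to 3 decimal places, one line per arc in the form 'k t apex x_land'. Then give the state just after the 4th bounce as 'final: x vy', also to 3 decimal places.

Arc 1: start y=9.800, vy=18.360 → t=4.145, apex=26.654, x_land=44.930, impact vy=-23.089
  bounce: vy ← 0.55·23.089 = 12.699
Arc 2: start y=0.000, vy=12.699 → t=2.540, apex=8.063, x_land=72.461, impact vy=-12.699
  bounce: vy ← 0.55·12.699 = 6.984
Arc 3: start y=0.000, vy=6.984 → t=1.397, apex=2.439, x_land=87.603, impact vy=-6.984
  bounce: vy ← 0.55·6.984 = 3.841
Arc 4: start y=0.000, vy=3.841 → t=0.768, apex=0.738, x_land=95.932, impact vy=-3.841
  bounce: vy ← 0.55·3.841 = 2.113

1 4.145 26.654 44.930
2 2.540 8.063 72.461
3 1.397 2.439 87.603
4 0.768 0.738 95.932
final: 95.932 2.113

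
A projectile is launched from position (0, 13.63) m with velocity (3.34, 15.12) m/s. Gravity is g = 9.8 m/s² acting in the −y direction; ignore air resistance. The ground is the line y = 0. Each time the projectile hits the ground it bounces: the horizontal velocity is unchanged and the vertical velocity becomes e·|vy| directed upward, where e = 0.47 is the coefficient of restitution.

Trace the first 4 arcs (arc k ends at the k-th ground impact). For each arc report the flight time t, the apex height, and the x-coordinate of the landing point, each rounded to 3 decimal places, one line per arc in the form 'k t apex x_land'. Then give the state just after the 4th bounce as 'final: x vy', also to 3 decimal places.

1 3.815 25.294 12.742
2 2.136 5.587 19.875
3 1.004 1.234 23.227
4 0.472 0.273 24.803
final: 24.803 1.086

Arc 1: start y=13.630, vy=15.120 → t=3.815, apex=25.294, x_land=12.742, impact vy=-22.266
  bounce: vy ← 0.47·22.266 = 10.465
Arc 2: start y=0.000, vy=10.465 → t=2.136, apex=5.587, x_land=19.875, impact vy=-10.465
  bounce: vy ← 0.47·10.465 = 4.918
Arc 3: start y=0.000, vy=4.918 → t=1.004, apex=1.234, x_land=23.227, impact vy=-4.918
  bounce: vy ← 0.47·4.918 = 2.312
Arc 4: start y=0.000, vy=2.312 → t=0.472, apex=0.273, x_land=24.803, impact vy=-2.312
  bounce: vy ← 0.47·2.312 = 1.086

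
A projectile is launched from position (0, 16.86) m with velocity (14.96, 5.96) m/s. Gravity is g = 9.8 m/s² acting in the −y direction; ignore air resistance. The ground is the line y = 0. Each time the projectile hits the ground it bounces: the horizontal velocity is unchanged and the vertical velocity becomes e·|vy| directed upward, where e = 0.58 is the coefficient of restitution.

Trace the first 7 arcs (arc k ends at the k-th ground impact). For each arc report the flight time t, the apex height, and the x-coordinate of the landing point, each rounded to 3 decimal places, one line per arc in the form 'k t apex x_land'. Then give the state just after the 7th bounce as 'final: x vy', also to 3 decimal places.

1 2.560 18.672 38.301
2 2.264 6.281 72.177
3 1.313 2.113 91.825
4 0.762 0.711 103.221
5 0.442 0.239 109.831
6 0.256 0.080 113.664
7 0.149 0.027 115.888
final: 115.888 0.422

Arc 1: start y=16.860, vy=5.960 → t=2.560, apex=18.672, x_land=38.301, impact vy=-19.131
  bounce: vy ← 0.58·19.131 = 11.096
Arc 2: start y=0.000, vy=11.096 → t=2.264, apex=6.281, x_land=72.177, impact vy=-11.096
  bounce: vy ← 0.58·11.096 = 6.436
Arc 3: start y=0.000, vy=6.436 → t=1.313, apex=2.113, x_land=91.825, impact vy=-6.436
  bounce: vy ← 0.58·6.436 = 3.733
Arc 4: start y=0.000, vy=3.733 → t=0.762, apex=0.711, x_land=103.221, impact vy=-3.733
  bounce: vy ← 0.58·3.733 = 2.165
Arc 5: start y=0.000, vy=2.165 → t=0.442, apex=0.239, x_land=109.831, impact vy=-2.165
  bounce: vy ← 0.58·2.165 = 1.256
Arc 6: start y=0.000, vy=1.256 → t=0.256, apex=0.080, x_land=113.664, impact vy=-1.256
  bounce: vy ← 0.58·1.256 = 0.728
Arc 7: start y=0.000, vy=0.728 → t=0.149, apex=0.027, x_land=115.888, impact vy=-0.728
  bounce: vy ← 0.58·0.728 = 0.422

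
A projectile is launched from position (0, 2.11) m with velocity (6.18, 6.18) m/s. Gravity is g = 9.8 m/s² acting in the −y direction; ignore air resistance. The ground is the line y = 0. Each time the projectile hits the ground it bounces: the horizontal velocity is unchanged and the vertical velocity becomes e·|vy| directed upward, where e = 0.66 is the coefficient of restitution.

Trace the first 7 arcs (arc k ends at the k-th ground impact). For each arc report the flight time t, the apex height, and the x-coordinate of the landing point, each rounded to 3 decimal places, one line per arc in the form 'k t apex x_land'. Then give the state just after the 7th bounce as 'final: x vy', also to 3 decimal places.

Arc 1: start y=2.110, vy=6.180 → t=1.541, apex=4.059, x_land=9.522, impact vy=-8.919
  bounce: vy ← 0.66·8.919 = 5.887
Arc 2: start y=0.000, vy=5.887 → t=1.201, apex=1.768, x_land=16.946, impact vy=-5.887
  bounce: vy ← 0.66·5.887 = 3.885
Arc 3: start y=0.000, vy=3.885 → t=0.793, apex=0.770, x_land=21.846, impact vy=-3.885
  bounce: vy ← 0.66·3.885 = 2.564
Arc 4: start y=0.000, vy=2.564 → t=0.523, apex=0.335, x_land=25.080, impact vy=-2.564
  bounce: vy ← 0.66·2.564 = 1.692
Arc 5: start y=0.000, vy=1.692 → t=0.345, apex=0.146, x_land=27.214, impact vy=-1.692
  bounce: vy ← 0.66·1.692 = 1.117
Arc 6: start y=0.000, vy=1.117 → t=0.228, apex=0.064, x_land=28.623, impact vy=-1.117
  bounce: vy ← 0.66·1.117 = 0.737
Arc 7: start y=0.000, vy=0.737 → t=0.150, apex=0.028, x_land=29.553, impact vy=-0.737
  bounce: vy ← 0.66·0.737 = 0.487

1 1.541 4.059 9.522
2 1.201 1.768 16.946
3 0.793 0.770 21.846
4 0.523 0.335 25.080
5 0.345 0.146 27.214
6 0.228 0.064 28.623
7 0.150 0.028 29.553
final: 29.553 0.487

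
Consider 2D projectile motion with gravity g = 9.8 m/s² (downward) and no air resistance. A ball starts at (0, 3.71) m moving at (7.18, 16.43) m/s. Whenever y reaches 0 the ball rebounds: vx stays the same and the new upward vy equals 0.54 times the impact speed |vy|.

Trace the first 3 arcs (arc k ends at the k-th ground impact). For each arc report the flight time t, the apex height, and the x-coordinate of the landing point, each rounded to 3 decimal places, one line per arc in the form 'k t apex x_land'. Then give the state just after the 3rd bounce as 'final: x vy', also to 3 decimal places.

1 3.565 17.483 25.600
2 2.040 5.098 40.247
3 1.102 1.487 48.156
final: 48.156 2.915

Arc 1: start y=3.710, vy=16.430 → t=3.565, apex=17.483, x_land=25.600, impact vy=-18.511
  bounce: vy ← 0.54·18.511 = 9.996
Arc 2: start y=0.000, vy=9.996 → t=2.040, apex=5.098, x_land=40.247, impact vy=-9.996
  bounce: vy ← 0.54·9.996 = 5.398
Arc 3: start y=0.000, vy=5.398 → t=1.102, apex=1.487, x_land=48.156, impact vy=-5.398
  bounce: vy ← 0.54·5.398 = 2.915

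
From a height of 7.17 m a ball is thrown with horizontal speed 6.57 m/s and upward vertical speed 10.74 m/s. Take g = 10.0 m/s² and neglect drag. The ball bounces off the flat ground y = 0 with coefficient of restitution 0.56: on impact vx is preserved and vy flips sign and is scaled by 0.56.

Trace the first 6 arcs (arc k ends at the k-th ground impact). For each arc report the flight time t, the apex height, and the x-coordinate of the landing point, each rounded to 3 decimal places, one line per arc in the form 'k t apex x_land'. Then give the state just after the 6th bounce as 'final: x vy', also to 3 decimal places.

Arc 1: start y=7.170, vy=10.740 → t=2.683, apex=12.937, x_land=17.624, impact vy=-16.086
  bounce: vy ← 0.56·16.086 = 9.008
Arc 2: start y=0.000, vy=9.008 → t=1.802, apex=4.057, x_land=29.461, impact vy=-9.008
  bounce: vy ← 0.56·9.008 = 5.044
Arc 3: start y=0.000, vy=5.044 → t=1.009, apex=1.272, x_land=36.089, impact vy=-5.044
  bounce: vy ← 0.56·5.044 = 2.825
Arc 4: start y=0.000, vy=2.825 → t=0.565, apex=0.399, x_land=39.801, impact vy=-2.825
  bounce: vy ← 0.56·2.825 = 1.582
Arc 5: start y=0.000, vy=1.582 → t=0.316, apex=0.125, x_land=41.880, impact vy=-1.582
  bounce: vy ← 0.56·1.582 = 0.886
Arc 6: start y=0.000, vy=0.886 → t=0.177, apex=0.039, x_land=43.044, impact vy=-0.886
  bounce: vy ← 0.56·0.886 = 0.496

1 2.683 12.937 17.624
2 1.802 4.057 29.461
3 1.009 1.272 36.089
4 0.565 0.399 39.801
5 0.316 0.125 41.880
6 0.177 0.039 43.044
final: 43.044 0.496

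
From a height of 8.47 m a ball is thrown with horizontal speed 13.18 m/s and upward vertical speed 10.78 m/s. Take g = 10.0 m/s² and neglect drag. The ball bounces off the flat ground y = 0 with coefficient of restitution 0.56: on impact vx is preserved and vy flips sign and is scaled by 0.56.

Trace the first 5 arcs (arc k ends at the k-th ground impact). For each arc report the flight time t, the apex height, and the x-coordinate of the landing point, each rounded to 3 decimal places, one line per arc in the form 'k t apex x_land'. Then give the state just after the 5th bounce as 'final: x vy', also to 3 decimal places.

Arc 1: start y=8.470, vy=10.780 → t=2.768, apex=14.280, x_land=36.482, impact vy=-16.900
  bounce: vy ← 0.56·16.900 = 9.464
Arc 2: start y=0.000, vy=9.464 → t=1.893, apex=4.478, x_land=61.429, impact vy=-9.464
  bounce: vy ← 0.56·9.464 = 5.300
Arc 3: start y=0.000, vy=5.300 → t=1.060, apex=1.404, x_land=75.400, impact vy=-5.300
  bounce: vy ← 0.56·5.300 = 2.968
Arc 4: start y=0.000, vy=2.968 → t=0.594, apex=0.440, x_land=83.223, impact vy=-2.968
  bounce: vy ← 0.56·2.968 = 1.662
Arc 5: start y=0.000, vy=1.662 → t=0.332, apex=0.138, x_land=87.604, impact vy=-1.662
  bounce: vy ← 0.56·1.662 = 0.931

1 2.768 14.280 36.482
2 1.893 4.478 61.429
3 1.060 1.404 75.400
4 0.594 0.440 83.223
5 0.332 0.138 87.604
final: 87.604 0.931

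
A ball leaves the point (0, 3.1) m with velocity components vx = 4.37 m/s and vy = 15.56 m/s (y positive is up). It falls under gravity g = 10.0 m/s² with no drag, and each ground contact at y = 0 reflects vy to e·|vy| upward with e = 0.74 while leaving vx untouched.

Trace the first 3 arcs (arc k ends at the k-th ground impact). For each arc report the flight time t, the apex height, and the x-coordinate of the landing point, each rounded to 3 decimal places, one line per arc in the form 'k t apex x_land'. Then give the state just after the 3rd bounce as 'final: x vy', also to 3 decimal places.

1 3.300 15.206 14.420
2 2.581 8.327 25.699
3 1.910 4.560 34.046
final: 34.046 7.067

Arc 1: start y=3.100, vy=15.560 → t=3.300, apex=15.206, x_land=14.420, impact vy=-17.439
  bounce: vy ← 0.74·17.439 = 12.905
Arc 2: start y=0.000, vy=12.905 → t=2.581, apex=8.327, x_land=25.699, impact vy=-12.905
  bounce: vy ← 0.74·12.905 = 9.550
Arc 3: start y=0.000, vy=9.550 → t=1.910, apex=4.560, x_land=34.046, impact vy=-9.550
  bounce: vy ← 0.74·9.550 = 7.067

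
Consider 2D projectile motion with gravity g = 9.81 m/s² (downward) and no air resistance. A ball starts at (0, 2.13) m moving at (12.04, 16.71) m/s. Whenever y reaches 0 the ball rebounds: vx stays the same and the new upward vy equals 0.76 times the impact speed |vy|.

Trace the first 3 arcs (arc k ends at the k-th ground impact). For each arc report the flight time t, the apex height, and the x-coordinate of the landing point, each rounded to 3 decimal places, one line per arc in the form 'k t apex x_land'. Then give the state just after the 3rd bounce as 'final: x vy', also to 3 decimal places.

Arc 1: start y=2.130, vy=16.710 → t=3.530, apex=16.362, x_land=42.498, impact vy=-17.917
  bounce: vy ← 0.76·17.917 = 13.617
Arc 2: start y=0.000, vy=13.617 → t=2.776, apex=9.450, x_land=75.923, impact vy=-13.617
  bounce: vy ← 0.76·13.617 = 10.349
Arc 3: start y=0.000, vy=10.349 → t=2.110, apex=5.459, x_land=101.325, impact vy=-10.349
  bounce: vy ← 0.76·10.349 = 7.865

1 3.530 16.362 42.498
2 2.776 9.450 75.923
3 2.110 5.459 101.325
final: 101.325 7.865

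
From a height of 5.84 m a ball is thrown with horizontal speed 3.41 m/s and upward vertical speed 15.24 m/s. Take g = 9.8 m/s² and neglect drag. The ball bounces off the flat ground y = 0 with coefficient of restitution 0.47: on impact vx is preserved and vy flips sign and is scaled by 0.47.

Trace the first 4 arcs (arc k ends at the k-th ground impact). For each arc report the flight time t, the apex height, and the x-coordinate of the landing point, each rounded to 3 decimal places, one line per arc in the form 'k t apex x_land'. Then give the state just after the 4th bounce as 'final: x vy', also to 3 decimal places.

Arc 1: start y=5.840, vy=15.240 → t=3.455, apex=17.690, x_land=11.782, impact vy=-18.620
  bounce: vy ← 0.47·18.620 = 8.752
Arc 2: start y=0.000, vy=8.752 → t=1.786, apex=3.908, x_land=17.872, impact vy=-8.752
  bounce: vy ← 0.47·8.752 = 4.113
Arc 3: start y=0.000, vy=4.113 → t=0.839, apex=0.863, x_land=20.735, impact vy=-4.113
  bounce: vy ← 0.47·4.113 = 1.933
Arc 4: start y=0.000, vy=1.933 → t=0.395, apex=0.191, x_land=22.080, impact vy=-1.933
  bounce: vy ← 0.47·1.933 = 0.909

1 3.455 17.690 11.782
2 1.786 3.908 17.872
3 0.839 0.863 20.735
4 0.395 0.191 22.080
final: 22.080 0.909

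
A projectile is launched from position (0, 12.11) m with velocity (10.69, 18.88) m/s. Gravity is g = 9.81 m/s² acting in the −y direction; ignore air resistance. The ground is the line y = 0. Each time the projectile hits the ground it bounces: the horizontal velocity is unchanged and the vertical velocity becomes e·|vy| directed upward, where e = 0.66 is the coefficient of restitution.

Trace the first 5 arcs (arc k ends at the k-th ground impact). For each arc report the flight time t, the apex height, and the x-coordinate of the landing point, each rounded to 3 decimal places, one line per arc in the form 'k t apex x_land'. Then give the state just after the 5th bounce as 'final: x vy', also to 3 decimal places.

1 4.409 30.278 47.133
2 3.280 13.189 82.192
3 2.165 5.745 105.331
4 1.429 2.503 120.602
5 0.943 1.090 130.681
final: 130.681 3.052

Arc 1: start y=12.110, vy=18.880 → t=4.409, apex=30.278, x_land=47.133, impact vy=-24.373
  bounce: vy ← 0.66·24.373 = 16.086
Arc 2: start y=0.000, vy=16.086 → t=3.280, apex=13.189, x_land=82.192, impact vy=-16.086
  bounce: vy ← 0.66·16.086 = 10.617
Arc 3: start y=0.000, vy=10.617 → t=2.165, apex=5.745, x_land=105.331, impact vy=-10.617
  bounce: vy ← 0.66·10.617 = 7.007
Arc 4: start y=0.000, vy=7.007 → t=1.429, apex=2.503, x_land=120.602, impact vy=-7.007
  bounce: vy ← 0.66·7.007 = 4.625
Arc 5: start y=0.000, vy=4.625 → t=0.943, apex=1.090, x_land=130.681, impact vy=-4.625
  bounce: vy ← 0.66·4.625 = 3.052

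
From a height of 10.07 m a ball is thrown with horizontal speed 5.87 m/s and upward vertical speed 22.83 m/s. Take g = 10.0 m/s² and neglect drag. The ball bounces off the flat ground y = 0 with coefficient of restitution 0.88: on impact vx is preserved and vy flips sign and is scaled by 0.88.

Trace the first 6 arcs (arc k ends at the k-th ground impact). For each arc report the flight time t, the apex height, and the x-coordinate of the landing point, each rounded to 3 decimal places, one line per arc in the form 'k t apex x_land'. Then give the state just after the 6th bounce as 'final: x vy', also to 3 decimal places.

1 4.971 36.130 29.181
2 4.731 27.979 56.952
3 4.163 21.667 81.391
4 3.664 16.779 102.898
5 3.224 12.994 121.823
6 2.837 10.062 138.478
final: 138.478 12.484

Arc 1: start y=10.070, vy=22.830 → t=4.971, apex=36.130, x_land=29.181, impact vy=-26.881
  bounce: vy ← 0.88·26.881 = 23.656
Arc 2: start y=0.000, vy=23.656 → t=4.731, apex=27.979, x_land=56.952, impact vy=-23.656
  bounce: vy ← 0.88·23.656 = 20.817
Arc 3: start y=0.000, vy=20.817 → t=4.163, apex=21.667, x_land=81.391, impact vy=-20.817
  bounce: vy ← 0.88·20.817 = 18.319
Arc 4: start y=0.000, vy=18.319 → t=3.664, apex=16.779, x_land=102.898, impact vy=-18.319
  bounce: vy ← 0.88·18.319 = 16.121
Arc 5: start y=0.000, vy=16.121 → t=3.224, apex=12.994, x_land=121.823, impact vy=-16.121
  bounce: vy ← 0.88·16.121 = 14.186
Arc 6: start y=0.000, vy=14.186 → t=2.837, apex=10.062, x_land=138.478, impact vy=-14.186
  bounce: vy ← 0.88·14.186 = 12.484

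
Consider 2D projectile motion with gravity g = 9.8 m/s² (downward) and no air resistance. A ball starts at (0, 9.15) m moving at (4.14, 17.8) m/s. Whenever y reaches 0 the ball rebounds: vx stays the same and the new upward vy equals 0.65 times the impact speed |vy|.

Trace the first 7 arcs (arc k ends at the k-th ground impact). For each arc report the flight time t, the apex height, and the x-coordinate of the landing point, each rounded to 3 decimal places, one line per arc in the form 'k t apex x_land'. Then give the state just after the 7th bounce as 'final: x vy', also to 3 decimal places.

Arc 1: start y=9.150, vy=17.800 → t=4.089, apex=25.315, x_land=16.930, impact vy=-22.275
  bounce: vy ← 0.65·22.275 = 14.479
Arc 2: start y=0.000, vy=14.479 → t=2.955, apex=10.696, x_land=29.163, impact vy=-14.479
  bounce: vy ← 0.65·14.479 = 9.411
Arc 3: start y=0.000, vy=9.411 → t=1.921, apex=4.519, x_land=37.114, impact vy=-9.411
  bounce: vy ← 0.65·9.411 = 6.117
Arc 4: start y=0.000, vy=6.117 → t=1.248, apex=1.909, x_land=42.283, impact vy=-6.117
  bounce: vy ← 0.65·6.117 = 3.976
Arc 5: start y=0.000, vy=3.976 → t=0.811, apex=0.807, x_land=45.642, impact vy=-3.976
  bounce: vy ← 0.65·3.976 = 2.585
Arc 6: start y=0.000, vy=2.585 → t=0.527, apex=0.341, x_land=47.826, impact vy=-2.585
  bounce: vy ← 0.65·2.585 = 1.680
Arc 7: start y=0.000, vy=1.680 → t=0.343, apex=0.144, x_land=49.245, impact vy=-1.680
  bounce: vy ← 0.65·1.680 = 1.092

1 4.089 25.315 16.930
2 2.955 10.696 29.163
3 1.921 4.519 37.114
4 1.248 1.909 42.283
5 0.811 0.807 45.642
6 0.527 0.341 47.826
7 0.343 0.144 49.245
final: 49.245 1.092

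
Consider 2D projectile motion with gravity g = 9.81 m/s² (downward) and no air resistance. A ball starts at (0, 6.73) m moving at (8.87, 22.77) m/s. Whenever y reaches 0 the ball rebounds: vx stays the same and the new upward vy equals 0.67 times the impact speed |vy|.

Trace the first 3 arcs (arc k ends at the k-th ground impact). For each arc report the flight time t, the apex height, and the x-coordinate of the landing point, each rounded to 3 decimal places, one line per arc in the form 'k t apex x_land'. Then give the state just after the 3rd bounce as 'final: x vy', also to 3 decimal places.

Arc 1: start y=6.730, vy=22.770 → t=4.921, apex=33.156, x_land=43.649, impact vy=-25.505
  bounce: vy ← 0.67·25.505 = 17.088
Arc 2: start y=0.000, vy=17.088 → t=3.484, apex=14.884, x_land=74.552, impact vy=-17.088
  bounce: vy ← 0.67·17.088 = 11.449
Arc 3: start y=0.000, vy=11.449 → t=2.334, apex=6.681, x_land=95.256, impact vy=-11.449
  bounce: vy ← 0.67·11.449 = 7.671

1 4.921 33.156 43.649
2 3.484 14.884 74.552
3 2.334 6.681 95.256
final: 95.256 7.671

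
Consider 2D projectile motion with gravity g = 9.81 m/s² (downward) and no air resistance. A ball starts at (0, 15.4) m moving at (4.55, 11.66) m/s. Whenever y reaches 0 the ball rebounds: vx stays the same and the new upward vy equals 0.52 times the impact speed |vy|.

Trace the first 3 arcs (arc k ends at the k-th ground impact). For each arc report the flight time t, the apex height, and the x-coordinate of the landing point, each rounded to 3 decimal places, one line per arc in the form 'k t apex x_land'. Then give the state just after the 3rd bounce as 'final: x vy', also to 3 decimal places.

Arc 1: start y=15.400, vy=11.660 → t=3.322, apex=22.329, x_land=15.116, impact vy=-20.931
  bounce: vy ← 0.52·20.931 = 10.884
Arc 2: start y=0.000, vy=10.884 → t=2.219, apex=6.038, x_land=25.212, impact vy=-10.884
  bounce: vy ← 0.52·10.884 = 5.660
Arc 3: start y=0.000, vy=5.660 → t=1.154, apex=1.633, x_land=30.463, impact vy=-5.660
  bounce: vy ← 0.52·5.660 = 2.943

1 3.322 22.329 15.116
2 2.219 6.038 25.212
3 1.154 1.633 30.463
final: 30.463 2.943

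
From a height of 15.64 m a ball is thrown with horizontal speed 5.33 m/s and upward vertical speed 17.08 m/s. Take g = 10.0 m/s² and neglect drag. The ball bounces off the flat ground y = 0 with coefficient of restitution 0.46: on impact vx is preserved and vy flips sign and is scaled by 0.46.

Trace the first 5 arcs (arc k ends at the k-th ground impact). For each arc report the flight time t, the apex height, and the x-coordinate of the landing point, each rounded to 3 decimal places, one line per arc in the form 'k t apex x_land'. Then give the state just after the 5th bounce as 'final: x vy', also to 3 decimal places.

Arc 1: start y=15.640, vy=17.080 → t=4.167, apex=30.226, x_land=22.209, impact vy=-24.587
  bounce: vy ← 0.46·24.587 = 11.310
Arc 2: start y=0.000, vy=11.310 → t=2.262, apex=6.396, x_land=34.265, impact vy=-11.310
  bounce: vy ← 0.46·11.310 = 5.203
Arc 3: start y=0.000, vy=5.203 → t=1.041, apex=1.353, x_land=39.811, impact vy=-5.203
  bounce: vy ← 0.46·5.203 = 2.393
Arc 4: start y=0.000, vy=2.393 → t=0.479, apex=0.286, x_land=42.362, impact vy=-2.393
  bounce: vy ← 0.46·2.393 = 1.101
Arc 5: start y=0.000, vy=1.101 → t=0.220, apex=0.061, x_land=43.536, impact vy=-1.101
  bounce: vy ← 0.46·1.101 = 0.506

1 4.167 30.226 22.209
2 2.262 6.396 34.265
3 1.041 1.353 39.811
4 0.479 0.286 42.362
5 0.220 0.061 43.536
final: 43.536 0.506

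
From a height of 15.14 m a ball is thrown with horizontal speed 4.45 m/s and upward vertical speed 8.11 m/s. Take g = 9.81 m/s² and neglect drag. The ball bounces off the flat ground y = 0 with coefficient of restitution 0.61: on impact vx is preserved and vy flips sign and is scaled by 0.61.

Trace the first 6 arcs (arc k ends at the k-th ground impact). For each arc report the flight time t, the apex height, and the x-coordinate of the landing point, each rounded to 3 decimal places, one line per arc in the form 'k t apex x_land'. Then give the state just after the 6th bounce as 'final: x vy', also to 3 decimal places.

Arc 1: start y=15.140, vy=8.110 → t=2.768, apex=18.492, x_land=12.319, impact vy=-19.048
  bounce: vy ← 0.61·19.048 = 11.619
Arc 2: start y=0.000, vy=11.619 → t=2.369, apex=6.881, x_land=22.861, impact vy=-11.619
  bounce: vy ← 0.61·11.619 = 7.088
Arc 3: start y=0.000, vy=7.088 → t=1.445, apex=2.560, x_land=29.291, impact vy=-7.088
  bounce: vy ← 0.61·7.088 = 4.323
Arc 4: start y=0.000, vy=4.323 → t=0.881, apex=0.953, x_land=33.213, impact vy=-4.323
  bounce: vy ← 0.61·4.323 = 2.637
Arc 5: start y=0.000, vy=2.637 → t=0.538, apex=0.355, x_land=35.606, impact vy=-2.637
  bounce: vy ← 0.61·2.637 = 1.609
Arc 6: start y=0.000, vy=1.609 → t=0.328, apex=0.132, x_land=37.065, impact vy=-1.609
  bounce: vy ← 0.61·1.609 = 0.981

1 2.768 18.492 12.319
2 2.369 6.881 22.861
3 1.445 2.560 29.291
4 0.881 0.953 33.213
5 0.538 0.355 35.606
6 0.328 0.132 37.065
final: 37.065 0.981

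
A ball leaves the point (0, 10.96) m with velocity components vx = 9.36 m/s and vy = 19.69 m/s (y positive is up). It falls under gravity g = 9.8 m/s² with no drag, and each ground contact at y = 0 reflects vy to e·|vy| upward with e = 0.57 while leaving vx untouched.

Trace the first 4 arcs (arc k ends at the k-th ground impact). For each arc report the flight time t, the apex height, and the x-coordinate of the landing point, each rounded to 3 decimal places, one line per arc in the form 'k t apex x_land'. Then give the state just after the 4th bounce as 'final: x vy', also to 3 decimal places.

Arc 1: start y=10.960, vy=19.690 → t=4.514, apex=30.740, x_land=42.250, impact vy=-24.546
  bounce: vy ← 0.57·24.546 = 13.991
Arc 2: start y=0.000, vy=13.991 → t=2.855, apex=9.988, x_land=68.976, impact vy=-13.991
  bounce: vy ← 0.57·13.991 = 7.975
Arc 3: start y=0.000, vy=7.975 → t=1.628, apex=3.245, x_land=84.210, impact vy=-7.975
  bounce: vy ← 0.57·7.975 = 4.546
Arc 4: start y=0.000, vy=4.546 → t=0.928, apex=1.054, x_land=92.894, impact vy=-4.546
  bounce: vy ← 0.57·4.546 = 2.591

1 4.514 30.740 42.250
2 2.855 9.988 68.976
3 1.628 3.245 84.210
4 0.928 1.054 92.894
final: 92.894 2.591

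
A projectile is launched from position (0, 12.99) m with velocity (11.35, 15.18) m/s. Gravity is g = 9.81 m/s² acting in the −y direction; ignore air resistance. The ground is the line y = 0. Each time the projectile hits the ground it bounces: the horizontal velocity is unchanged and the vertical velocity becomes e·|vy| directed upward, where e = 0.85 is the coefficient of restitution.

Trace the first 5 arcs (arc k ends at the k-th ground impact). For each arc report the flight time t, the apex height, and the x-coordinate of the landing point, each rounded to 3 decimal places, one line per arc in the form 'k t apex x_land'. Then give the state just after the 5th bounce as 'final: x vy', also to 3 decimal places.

1 3.793 24.735 43.051
2 3.818 17.871 86.380
3 3.245 12.912 123.209
4 2.758 9.329 154.515
5 2.344 6.740 181.124
final: 181.124 9.775

Arc 1: start y=12.990, vy=15.180 → t=3.793, apex=24.735, x_land=43.051, impact vy=-22.029
  bounce: vy ← 0.85·22.029 = 18.725
Arc 2: start y=0.000, vy=18.725 → t=3.818, apex=17.871, x_land=86.380, impact vy=-18.725
  bounce: vy ← 0.85·18.725 = 15.916
Arc 3: start y=0.000, vy=15.916 → t=3.245, apex=12.912, x_land=123.209, impact vy=-15.916
  bounce: vy ← 0.85·15.916 = 13.529
Arc 4: start y=0.000, vy=13.529 → t=2.758, apex=9.329, x_land=154.515, impact vy=-13.529
  bounce: vy ← 0.85·13.529 = 11.500
Arc 5: start y=0.000, vy=11.500 → t=2.344, apex=6.740, x_land=181.124, impact vy=-11.500
  bounce: vy ← 0.85·11.500 = 9.775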